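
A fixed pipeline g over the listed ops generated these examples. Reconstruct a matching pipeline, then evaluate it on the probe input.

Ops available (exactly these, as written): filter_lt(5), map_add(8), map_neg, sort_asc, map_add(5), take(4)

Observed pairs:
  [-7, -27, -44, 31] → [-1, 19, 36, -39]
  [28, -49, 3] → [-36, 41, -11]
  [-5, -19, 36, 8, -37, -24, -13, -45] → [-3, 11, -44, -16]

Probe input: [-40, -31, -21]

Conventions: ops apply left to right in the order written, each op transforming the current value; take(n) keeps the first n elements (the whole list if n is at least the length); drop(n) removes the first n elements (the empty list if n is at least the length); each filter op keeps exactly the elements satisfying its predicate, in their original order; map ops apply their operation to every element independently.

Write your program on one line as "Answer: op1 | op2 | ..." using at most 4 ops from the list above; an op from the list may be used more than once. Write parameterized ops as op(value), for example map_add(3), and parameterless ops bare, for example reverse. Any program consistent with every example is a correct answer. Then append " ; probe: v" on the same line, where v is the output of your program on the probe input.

take(4) | map_add(8) | map_neg ; probe: [32, 23, 13]

Check, running the answer program on each example:
  [-7, -27, -44, 31] -> [-7, -27, -44, 31] -> [1, -19, -36, 39] -> [-1, 19, 36, -39]
  [28, -49, 3] -> [28, -49, 3] -> [36, -41, 11] -> [-36, 41, -11]
  [-5, -19, 36, 8, -37, -24, -13, -45] -> [-5, -19, 36, 8] -> [3, -11, 44, 16] -> [-3, 11, -44, -16]
  probe: [-40, -31, -21] -> [-40, -31, -21] -> [-32, -23, -13] -> [32, 23, 13]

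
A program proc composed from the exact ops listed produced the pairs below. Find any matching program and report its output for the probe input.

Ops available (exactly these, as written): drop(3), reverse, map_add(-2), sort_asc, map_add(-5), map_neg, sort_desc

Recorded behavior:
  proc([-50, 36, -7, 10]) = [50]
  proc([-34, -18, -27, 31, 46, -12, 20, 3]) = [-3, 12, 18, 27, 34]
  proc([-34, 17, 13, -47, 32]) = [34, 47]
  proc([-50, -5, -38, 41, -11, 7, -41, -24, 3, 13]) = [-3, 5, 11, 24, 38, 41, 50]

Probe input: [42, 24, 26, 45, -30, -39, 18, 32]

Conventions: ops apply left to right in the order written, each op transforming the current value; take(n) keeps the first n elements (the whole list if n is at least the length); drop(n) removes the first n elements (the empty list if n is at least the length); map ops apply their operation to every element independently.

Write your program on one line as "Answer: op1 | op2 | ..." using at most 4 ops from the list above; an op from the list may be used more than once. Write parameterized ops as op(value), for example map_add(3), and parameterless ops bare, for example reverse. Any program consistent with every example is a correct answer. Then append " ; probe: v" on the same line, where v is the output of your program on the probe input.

sort_desc | drop(3) | map_neg ; probe: [-26, -24, -18, 30, 39]

Check, running the answer program on each example:
  [-50, 36, -7, 10] -> [36, 10, -7, -50] -> [-50] -> [50]
  [-34, -18, -27, 31, 46, -12, 20, 3] -> [46, 31, 20, 3, -12, -18, -27, -34] -> [3, -12, -18, -27, -34] -> [-3, 12, 18, 27, 34]
  [-34, 17, 13, -47, 32] -> [32, 17, 13, -34, -47] -> [-34, -47] -> [34, 47]
  [-50, -5, -38, 41, -11, 7, -41, -24, 3, 13] -> [41, 13, 7, 3, -5, -11, -24, -38, -41, -50] -> [3, -5, -11, -24, -38, -41, -50] -> [-3, 5, 11, 24, 38, 41, 50]
  probe: [42, 24, 26, 45, -30, -39, 18, 32] -> [45, 42, 32, 26, 24, 18, -30, -39] -> [26, 24, 18, -30, -39] -> [-26, -24, -18, 30, 39]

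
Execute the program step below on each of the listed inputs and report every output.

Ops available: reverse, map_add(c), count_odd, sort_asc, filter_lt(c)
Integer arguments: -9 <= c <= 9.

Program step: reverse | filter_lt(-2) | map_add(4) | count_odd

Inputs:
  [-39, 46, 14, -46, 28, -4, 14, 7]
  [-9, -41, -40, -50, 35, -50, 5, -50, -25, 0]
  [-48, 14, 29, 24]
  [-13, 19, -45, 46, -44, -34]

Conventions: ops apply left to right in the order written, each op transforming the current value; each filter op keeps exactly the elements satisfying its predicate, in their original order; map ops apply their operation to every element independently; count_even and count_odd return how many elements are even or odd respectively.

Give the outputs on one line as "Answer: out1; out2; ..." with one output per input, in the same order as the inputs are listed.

1; 3; 0; 2

Execution, op by op:
  [-39, 46, 14, -46, 28, -4, 14, 7] -> [7, 14, -4, 28, -46, 14, 46, -39] -> [-4, -46, -39] -> [0, -42, -35] -> 1
  [-9, -41, -40, -50, 35, -50, 5, -50, -25, 0] -> [0, -25, -50, 5, -50, 35, -50, -40, -41, -9] -> [-25, -50, -50, -50, -40, -41, -9] -> [-21, -46, -46, -46, -36, -37, -5] -> 3
  [-48, 14, 29, 24] -> [24, 29, 14, -48] -> [-48] -> [-44] -> 0
  [-13, 19, -45, 46, -44, -34] -> [-34, -44, 46, -45, 19, -13] -> [-34, -44, -45, -13] -> [-30, -40, -41, -9] -> 2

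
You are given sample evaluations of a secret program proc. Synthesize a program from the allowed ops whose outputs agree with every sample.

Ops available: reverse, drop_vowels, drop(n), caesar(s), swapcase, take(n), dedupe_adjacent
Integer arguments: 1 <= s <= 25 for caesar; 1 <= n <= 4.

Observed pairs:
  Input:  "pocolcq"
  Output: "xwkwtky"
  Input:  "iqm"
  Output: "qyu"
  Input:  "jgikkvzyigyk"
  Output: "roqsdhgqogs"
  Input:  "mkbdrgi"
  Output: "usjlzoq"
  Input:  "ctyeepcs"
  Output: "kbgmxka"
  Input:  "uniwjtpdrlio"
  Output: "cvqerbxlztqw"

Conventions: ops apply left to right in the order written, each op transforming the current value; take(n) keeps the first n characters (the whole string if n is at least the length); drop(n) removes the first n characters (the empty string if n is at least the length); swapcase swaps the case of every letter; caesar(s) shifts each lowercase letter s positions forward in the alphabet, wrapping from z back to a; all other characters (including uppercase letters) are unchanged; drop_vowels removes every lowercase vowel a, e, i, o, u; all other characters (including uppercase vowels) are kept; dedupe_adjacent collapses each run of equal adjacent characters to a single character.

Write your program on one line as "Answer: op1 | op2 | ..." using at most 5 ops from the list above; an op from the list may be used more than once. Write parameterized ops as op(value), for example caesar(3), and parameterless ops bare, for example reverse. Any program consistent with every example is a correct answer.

dedupe_adjacent | reverse | caesar(8) | reverse

Check, running the answer program on each example:
  "pocolcq" -> "pocolcq" -> "qclocop" -> "yktwkwx" -> "xwkwtky"
  "iqm" -> "iqm" -> "mqi" -> "uyq" -> "qyu"
  "jgikkvzyigyk" -> "jgikvzyigyk" -> "kygiyzvkigj" -> "sgoqghdsqor" -> "roqsdhgqogs"
  "mkbdrgi" -> "mkbdrgi" -> "igrdbkm" -> "qozljsu" -> "usjlzoq"
  "ctyeepcs" -> "ctyepcs" -> "scpeytc" -> "akxmgbk" -> "kbgmxka"
  "uniwjtpdrlio" -> "uniwjtpdrlio" -> "oilrdptjwinu" -> "wqtzlxbreqvc" -> "cvqerbxlztqw"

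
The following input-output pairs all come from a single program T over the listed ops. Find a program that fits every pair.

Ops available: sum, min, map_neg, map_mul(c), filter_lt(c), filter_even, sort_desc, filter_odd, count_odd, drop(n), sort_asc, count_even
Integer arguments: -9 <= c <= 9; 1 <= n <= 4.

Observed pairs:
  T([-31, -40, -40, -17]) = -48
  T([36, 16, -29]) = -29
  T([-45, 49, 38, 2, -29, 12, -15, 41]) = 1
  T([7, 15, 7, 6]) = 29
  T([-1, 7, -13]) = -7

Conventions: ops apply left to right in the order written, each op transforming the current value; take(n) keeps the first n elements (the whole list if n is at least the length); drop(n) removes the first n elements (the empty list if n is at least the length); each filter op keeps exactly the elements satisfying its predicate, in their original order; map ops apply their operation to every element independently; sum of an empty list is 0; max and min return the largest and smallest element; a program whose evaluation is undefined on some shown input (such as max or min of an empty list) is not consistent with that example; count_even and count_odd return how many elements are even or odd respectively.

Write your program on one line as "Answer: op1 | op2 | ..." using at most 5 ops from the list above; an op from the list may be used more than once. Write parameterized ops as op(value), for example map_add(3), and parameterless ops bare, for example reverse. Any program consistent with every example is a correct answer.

sort_asc | sort_desc | filter_odd | sum

Check, running the answer program on each example:
  [-31, -40, -40, -17] -> [-40, -40, -31, -17] -> [-17, -31, -40, -40] -> [-17, -31] -> -48
  [36, 16, -29] -> [-29, 16, 36] -> [36, 16, -29] -> [-29] -> -29
  [-45, 49, 38, 2, -29, 12, -15, 41] -> [-45, -29, -15, 2, 12, 38, 41, 49] -> [49, 41, 38, 12, 2, -15, -29, -45] -> [49, 41, -15, -29, -45] -> 1
  [7, 15, 7, 6] -> [6, 7, 7, 15] -> [15, 7, 7, 6] -> [15, 7, 7] -> 29
  [-1, 7, -13] -> [-13, -1, 7] -> [7, -1, -13] -> [7, -1, -13] -> -7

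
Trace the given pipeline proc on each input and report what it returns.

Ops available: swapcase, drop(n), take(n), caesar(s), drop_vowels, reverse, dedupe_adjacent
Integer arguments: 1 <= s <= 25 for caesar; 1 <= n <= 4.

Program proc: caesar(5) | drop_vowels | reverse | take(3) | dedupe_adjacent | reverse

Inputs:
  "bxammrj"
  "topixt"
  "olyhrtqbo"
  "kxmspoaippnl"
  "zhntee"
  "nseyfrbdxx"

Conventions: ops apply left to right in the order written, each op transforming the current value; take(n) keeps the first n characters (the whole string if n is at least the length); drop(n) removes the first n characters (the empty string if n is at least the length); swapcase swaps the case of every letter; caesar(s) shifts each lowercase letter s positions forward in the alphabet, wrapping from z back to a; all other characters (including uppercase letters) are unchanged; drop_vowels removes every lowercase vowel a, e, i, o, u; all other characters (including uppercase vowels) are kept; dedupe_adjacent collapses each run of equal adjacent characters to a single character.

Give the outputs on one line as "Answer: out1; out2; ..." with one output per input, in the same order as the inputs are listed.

Execution, op by op:
  "bxammrj" -> "gcfrrwo" -> "gcfrrw" -> "wrrfcg" -> "wrr" -> "wr" -> "rw"
  "topixt" -> "ytuncy" -> "ytncy" -> "ycnty" -> "ycn" -> "ycn" -> "ncy"
  "olyhrtqbo" -> "tqdmwyvgt" -> "tqdmwyvgt" -> "tgvywmdqt" -> "tgv" -> "tgv" -> "vgt"
  "kxmspoaippnl" -> "pcrxutfnuusq" -> "pcrxtfnsq" -> "qsnftxrcp" -> "qsn" -> "qsn" -> "nsq"
  "zhntee" -> "emsyjj" -> "msyjj" -> "jjysm" -> "jjy" -> "jy" -> "yj"
  "nseyfrbdxx" -> "sxjdkwgicc" -> "sxjdkwgcc" -> "ccgwkdjxs" -> "ccg" -> "cg" -> "gc"

"rw"; "ncy"; "vgt"; "nsq"; "yj"; "gc"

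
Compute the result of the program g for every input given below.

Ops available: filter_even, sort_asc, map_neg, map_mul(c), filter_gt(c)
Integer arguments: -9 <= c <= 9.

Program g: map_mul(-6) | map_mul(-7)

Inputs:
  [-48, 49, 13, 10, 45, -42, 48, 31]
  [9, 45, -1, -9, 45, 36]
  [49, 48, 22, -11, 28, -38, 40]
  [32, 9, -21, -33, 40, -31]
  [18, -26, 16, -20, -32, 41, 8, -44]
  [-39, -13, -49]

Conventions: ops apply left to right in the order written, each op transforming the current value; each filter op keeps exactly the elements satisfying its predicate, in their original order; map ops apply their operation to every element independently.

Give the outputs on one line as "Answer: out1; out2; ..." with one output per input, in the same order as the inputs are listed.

Execution, op by op:
  [-48, 49, 13, 10, 45, -42, 48, 31] -> [288, -294, -78, -60, -270, 252, -288, -186] -> [-2016, 2058, 546, 420, 1890, -1764, 2016, 1302]
  [9, 45, -1, -9, 45, 36] -> [-54, -270, 6, 54, -270, -216] -> [378, 1890, -42, -378, 1890, 1512]
  [49, 48, 22, -11, 28, -38, 40] -> [-294, -288, -132, 66, -168, 228, -240] -> [2058, 2016, 924, -462, 1176, -1596, 1680]
  [32, 9, -21, -33, 40, -31] -> [-192, -54, 126, 198, -240, 186] -> [1344, 378, -882, -1386, 1680, -1302]
  [18, -26, 16, -20, -32, 41, 8, -44] -> [-108, 156, -96, 120, 192, -246, -48, 264] -> [756, -1092, 672, -840, -1344, 1722, 336, -1848]
  [-39, -13, -49] -> [234, 78, 294] -> [-1638, -546, -2058]

[-2016, 2058, 546, 420, 1890, -1764, 2016, 1302]; [378, 1890, -42, -378, 1890, 1512]; [2058, 2016, 924, -462, 1176, -1596, 1680]; [1344, 378, -882, -1386, 1680, -1302]; [756, -1092, 672, -840, -1344, 1722, 336, -1848]; [-1638, -546, -2058]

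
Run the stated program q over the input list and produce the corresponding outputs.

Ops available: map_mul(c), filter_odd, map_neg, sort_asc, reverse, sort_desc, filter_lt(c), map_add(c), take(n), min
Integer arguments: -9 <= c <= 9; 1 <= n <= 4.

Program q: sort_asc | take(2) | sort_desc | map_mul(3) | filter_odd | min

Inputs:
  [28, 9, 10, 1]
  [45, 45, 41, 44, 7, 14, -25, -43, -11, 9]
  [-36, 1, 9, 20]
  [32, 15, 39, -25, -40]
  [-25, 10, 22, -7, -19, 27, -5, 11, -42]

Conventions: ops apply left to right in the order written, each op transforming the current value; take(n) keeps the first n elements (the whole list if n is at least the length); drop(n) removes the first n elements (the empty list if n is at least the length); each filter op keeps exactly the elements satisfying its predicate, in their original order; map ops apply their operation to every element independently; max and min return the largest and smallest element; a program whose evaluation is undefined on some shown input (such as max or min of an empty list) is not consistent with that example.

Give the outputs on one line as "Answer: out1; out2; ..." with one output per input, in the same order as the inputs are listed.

3; -129; 3; -75; -75

Execution, op by op:
  [28, 9, 10, 1] -> [1, 9, 10, 28] -> [1, 9] -> [9, 1] -> [27, 3] -> [27, 3] -> 3
  [45, 45, 41, 44, 7, 14, -25, -43, -11, 9] -> [-43, -25, -11, 7, 9, 14, 41, 44, 45, 45] -> [-43, -25] -> [-25, -43] -> [-75, -129] -> [-75, -129] -> -129
  [-36, 1, 9, 20] -> [-36, 1, 9, 20] -> [-36, 1] -> [1, -36] -> [3, -108] -> [3] -> 3
  [32, 15, 39, -25, -40] -> [-40, -25, 15, 32, 39] -> [-40, -25] -> [-25, -40] -> [-75, -120] -> [-75] -> -75
  [-25, 10, 22, -7, -19, 27, -5, 11, -42] -> [-42, -25, -19, -7, -5, 10, 11, 22, 27] -> [-42, -25] -> [-25, -42] -> [-75, -126] -> [-75] -> -75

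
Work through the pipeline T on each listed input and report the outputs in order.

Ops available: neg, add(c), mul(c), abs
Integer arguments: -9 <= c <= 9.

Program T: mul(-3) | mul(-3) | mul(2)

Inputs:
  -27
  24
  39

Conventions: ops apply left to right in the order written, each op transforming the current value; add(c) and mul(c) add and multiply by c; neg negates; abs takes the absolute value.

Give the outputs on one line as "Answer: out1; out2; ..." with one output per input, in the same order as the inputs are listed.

-486; 432; 702

Execution, op by op:
  -27 -> 81 -> -243 -> -486
  24 -> -72 -> 216 -> 432
  39 -> -117 -> 351 -> 702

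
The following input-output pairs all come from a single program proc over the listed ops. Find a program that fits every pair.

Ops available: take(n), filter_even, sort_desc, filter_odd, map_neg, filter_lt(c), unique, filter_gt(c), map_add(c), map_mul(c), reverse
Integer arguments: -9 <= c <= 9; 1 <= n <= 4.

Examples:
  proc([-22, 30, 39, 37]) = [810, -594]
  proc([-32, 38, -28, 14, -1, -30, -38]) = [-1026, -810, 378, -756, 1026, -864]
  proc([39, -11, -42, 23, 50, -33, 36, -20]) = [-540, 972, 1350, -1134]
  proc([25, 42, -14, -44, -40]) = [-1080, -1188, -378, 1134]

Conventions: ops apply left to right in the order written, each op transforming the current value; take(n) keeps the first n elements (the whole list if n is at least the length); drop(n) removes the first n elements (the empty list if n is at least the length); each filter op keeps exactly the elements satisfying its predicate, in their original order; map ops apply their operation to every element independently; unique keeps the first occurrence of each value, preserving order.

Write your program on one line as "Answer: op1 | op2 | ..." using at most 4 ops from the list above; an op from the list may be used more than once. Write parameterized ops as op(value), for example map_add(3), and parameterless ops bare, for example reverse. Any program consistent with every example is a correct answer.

filter_even | map_mul(3) | map_mul(9) | reverse

Check, running the answer program on each example:
  [-22, 30, 39, 37] -> [-22, 30] -> [-66, 90] -> [-594, 810] -> [810, -594]
  [-32, 38, -28, 14, -1, -30, -38] -> [-32, 38, -28, 14, -30, -38] -> [-96, 114, -84, 42, -90, -114] -> [-864, 1026, -756, 378, -810, -1026] -> [-1026, -810, 378, -756, 1026, -864]
  [39, -11, -42, 23, 50, -33, 36, -20] -> [-42, 50, 36, -20] -> [-126, 150, 108, -60] -> [-1134, 1350, 972, -540] -> [-540, 972, 1350, -1134]
  [25, 42, -14, -44, -40] -> [42, -14, -44, -40] -> [126, -42, -132, -120] -> [1134, -378, -1188, -1080] -> [-1080, -1188, -378, 1134]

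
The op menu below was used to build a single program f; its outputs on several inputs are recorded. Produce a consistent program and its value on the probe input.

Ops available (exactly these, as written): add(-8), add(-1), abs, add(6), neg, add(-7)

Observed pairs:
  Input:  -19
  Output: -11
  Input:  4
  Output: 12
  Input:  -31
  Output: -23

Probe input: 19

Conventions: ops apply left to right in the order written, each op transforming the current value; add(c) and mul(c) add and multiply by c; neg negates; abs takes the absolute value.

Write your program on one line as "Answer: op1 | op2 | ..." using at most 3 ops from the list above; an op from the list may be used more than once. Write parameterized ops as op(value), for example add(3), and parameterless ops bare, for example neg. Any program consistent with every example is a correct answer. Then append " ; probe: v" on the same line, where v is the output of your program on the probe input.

neg | add(-8) | neg ; probe: 27

Check, running the answer program on each example:
  -19 -> 19 -> 11 -> -11
  4 -> -4 -> -12 -> 12
  -31 -> 31 -> 23 -> -23
  probe: 19 -> -19 -> -27 -> 27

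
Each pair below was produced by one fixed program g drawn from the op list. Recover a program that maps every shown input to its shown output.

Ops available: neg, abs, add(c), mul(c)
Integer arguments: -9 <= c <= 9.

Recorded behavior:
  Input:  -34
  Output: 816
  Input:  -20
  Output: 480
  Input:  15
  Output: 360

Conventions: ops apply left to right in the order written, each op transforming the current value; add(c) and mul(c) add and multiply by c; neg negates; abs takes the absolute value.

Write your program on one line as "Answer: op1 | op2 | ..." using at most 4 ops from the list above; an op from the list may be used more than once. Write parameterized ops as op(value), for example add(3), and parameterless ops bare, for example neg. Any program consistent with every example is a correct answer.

mul(3) | mul(-8) | abs

Check, running the answer program on each example:
  -34 -> -102 -> 816 -> 816
  -20 -> -60 -> 480 -> 480
  15 -> 45 -> -360 -> 360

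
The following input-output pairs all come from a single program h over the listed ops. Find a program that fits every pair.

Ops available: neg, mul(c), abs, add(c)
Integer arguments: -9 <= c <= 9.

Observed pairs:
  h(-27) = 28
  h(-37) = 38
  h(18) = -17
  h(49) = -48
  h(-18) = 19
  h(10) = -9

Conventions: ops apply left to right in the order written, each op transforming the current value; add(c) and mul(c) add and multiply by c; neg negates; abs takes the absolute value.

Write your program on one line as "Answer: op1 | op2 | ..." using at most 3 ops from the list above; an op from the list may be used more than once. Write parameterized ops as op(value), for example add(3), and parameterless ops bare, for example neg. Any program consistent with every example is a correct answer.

neg | add(-4) | add(5)

Check, running the answer program on each example:
  -27 -> 27 -> 23 -> 28
  -37 -> 37 -> 33 -> 38
  18 -> -18 -> -22 -> -17
  49 -> -49 -> -53 -> -48
  -18 -> 18 -> 14 -> 19
  10 -> -10 -> -14 -> -9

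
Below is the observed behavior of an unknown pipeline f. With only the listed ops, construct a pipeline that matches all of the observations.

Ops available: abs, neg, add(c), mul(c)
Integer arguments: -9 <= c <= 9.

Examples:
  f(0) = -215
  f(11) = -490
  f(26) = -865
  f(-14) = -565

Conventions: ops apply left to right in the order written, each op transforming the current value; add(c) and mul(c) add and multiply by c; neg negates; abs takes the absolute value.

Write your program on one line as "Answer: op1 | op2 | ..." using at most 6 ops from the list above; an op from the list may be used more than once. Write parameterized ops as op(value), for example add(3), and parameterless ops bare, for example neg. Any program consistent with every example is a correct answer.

abs | add(8) | mul(5) | add(3) | mul(-5)

Check, running the answer program on each example:
  0 -> 0 -> 8 -> 40 -> 43 -> -215
  11 -> 11 -> 19 -> 95 -> 98 -> -490
  26 -> 26 -> 34 -> 170 -> 173 -> -865
  -14 -> 14 -> 22 -> 110 -> 113 -> -565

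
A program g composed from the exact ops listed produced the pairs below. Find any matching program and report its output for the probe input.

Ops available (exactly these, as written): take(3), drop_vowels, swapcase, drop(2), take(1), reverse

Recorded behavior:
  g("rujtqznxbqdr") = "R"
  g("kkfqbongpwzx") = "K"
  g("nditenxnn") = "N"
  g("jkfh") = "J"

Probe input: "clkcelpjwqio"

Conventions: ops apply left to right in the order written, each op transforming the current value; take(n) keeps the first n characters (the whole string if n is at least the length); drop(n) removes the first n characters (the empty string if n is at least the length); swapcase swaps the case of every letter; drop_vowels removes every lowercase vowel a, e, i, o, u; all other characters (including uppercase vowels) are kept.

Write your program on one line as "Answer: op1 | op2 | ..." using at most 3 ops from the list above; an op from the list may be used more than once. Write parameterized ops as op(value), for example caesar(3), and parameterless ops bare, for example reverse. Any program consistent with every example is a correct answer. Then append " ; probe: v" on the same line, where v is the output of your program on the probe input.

take(1) | swapcase ; probe: "C"

Check, running the answer program on each example:
  "rujtqznxbqdr" -> "r" -> "R"
  "kkfqbongpwzx" -> "k" -> "K"
  "nditenxnn" -> "n" -> "N"
  "jkfh" -> "j" -> "J"
  probe: "clkcelpjwqio" -> "c" -> "C"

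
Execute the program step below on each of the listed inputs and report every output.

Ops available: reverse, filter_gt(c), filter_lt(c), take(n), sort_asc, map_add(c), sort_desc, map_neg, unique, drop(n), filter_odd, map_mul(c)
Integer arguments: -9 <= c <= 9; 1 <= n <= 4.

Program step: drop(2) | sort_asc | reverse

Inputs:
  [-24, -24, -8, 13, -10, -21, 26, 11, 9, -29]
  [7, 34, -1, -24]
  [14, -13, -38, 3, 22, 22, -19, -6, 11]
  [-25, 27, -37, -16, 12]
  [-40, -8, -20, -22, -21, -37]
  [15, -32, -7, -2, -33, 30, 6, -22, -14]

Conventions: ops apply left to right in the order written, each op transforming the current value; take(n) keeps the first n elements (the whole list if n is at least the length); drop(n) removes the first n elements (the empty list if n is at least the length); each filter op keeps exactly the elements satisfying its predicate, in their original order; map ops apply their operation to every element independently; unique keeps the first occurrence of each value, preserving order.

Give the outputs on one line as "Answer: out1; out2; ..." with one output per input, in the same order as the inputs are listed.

[26, 13, 11, 9, -8, -10, -21, -29]; [-1, -24]; [22, 22, 11, 3, -6, -19, -38]; [12, -16, -37]; [-20, -21, -22, -37]; [30, 6, -2, -7, -14, -22, -33]

Execution, op by op:
  [-24, -24, -8, 13, -10, -21, 26, 11, 9, -29] -> [-8, 13, -10, -21, 26, 11, 9, -29] -> [-29, -21, -10, -8, 9, 11, 13, 26] -> [26, 13, 11, 9, -8, -10, -21, -29]
  [7, 34, -1, -24] -> [-1, -24] -> [-24, -1] -> [-1, -24]
  [14, -13, -38, 3, 22, 22, -19, -6, 11] -> [-38, 3, 22, 22, -19, -6, 11] -> [-38, -19, -6, 3, 11, 22, 22] -> [22, 22, 11, 3, -6, -19, -38]
  [-25, 27, -37, -16, 12] -> [-37, -16, 12] -> [-37, -16, 12] -> [12, -16, -37]
  [-40, -8, -20, -22, -21, -37] -> [-20, -22, -21, -37] -> [-37, -22, -21, -20] -> [-20, -21, -22, -37]
  [15, -32, -7, -2, -33, 30, 6, -22, -14] -> [-7, -2, -33, 30, 6, -22, -14] -> [-33, -22, -14, -7, -2, 6, 30] -> [30, 6, -2, -7, -14, -22, -33]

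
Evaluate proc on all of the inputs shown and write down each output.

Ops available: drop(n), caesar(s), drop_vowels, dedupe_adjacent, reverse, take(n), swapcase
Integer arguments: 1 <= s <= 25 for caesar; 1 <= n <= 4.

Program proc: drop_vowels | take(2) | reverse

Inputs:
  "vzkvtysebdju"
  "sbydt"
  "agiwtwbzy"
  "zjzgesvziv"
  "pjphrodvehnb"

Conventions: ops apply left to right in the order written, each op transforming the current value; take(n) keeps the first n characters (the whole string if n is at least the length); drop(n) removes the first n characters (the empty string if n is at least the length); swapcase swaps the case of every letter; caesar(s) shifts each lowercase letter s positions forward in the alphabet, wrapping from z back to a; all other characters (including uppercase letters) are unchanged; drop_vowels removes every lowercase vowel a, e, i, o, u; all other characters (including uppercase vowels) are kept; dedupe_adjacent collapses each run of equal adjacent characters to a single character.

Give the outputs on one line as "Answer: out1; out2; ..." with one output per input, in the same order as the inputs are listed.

Execution, op by op:
  "vzkvtysebdju" -> "vzkvtysbdj" -> "vz" -> "zv"
  "sbydt" -> "sbydt" -> "sb" -> "bs"
  "agiwtwbzy" -> "gwtwbzy" -> "gw" -> "wg"
  "zjzgesvziv" -> "zjzgsvzv" -> "zj" -> "jz"
  "pjphrodvehnb" -> "pjphrdvhnb" -> "pj" -> "jp"

"zv"; "bs"; "wg"; "jz"; "jp"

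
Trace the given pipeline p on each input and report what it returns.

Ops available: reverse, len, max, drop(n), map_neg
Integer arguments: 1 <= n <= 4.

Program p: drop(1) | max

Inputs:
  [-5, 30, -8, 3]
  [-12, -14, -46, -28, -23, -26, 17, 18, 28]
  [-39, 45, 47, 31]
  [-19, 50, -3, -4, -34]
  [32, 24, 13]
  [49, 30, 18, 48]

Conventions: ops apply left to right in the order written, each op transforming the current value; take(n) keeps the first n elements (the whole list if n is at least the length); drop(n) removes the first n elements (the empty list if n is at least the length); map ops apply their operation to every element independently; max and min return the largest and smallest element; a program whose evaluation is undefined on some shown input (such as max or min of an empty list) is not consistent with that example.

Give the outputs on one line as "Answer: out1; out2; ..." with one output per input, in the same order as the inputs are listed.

30; 28; 47; 50; 24; 48

Execution, op by op:
  [-5, 30, -8, 3] -> [30, -8, 3] -> 30
  [-12, -14, -46, -28, -23, -26, 17, 18, 28] -> [-14, -46, -28, -23, -26, 17, 18, 28] -> 28
  [-39, 45, 47, 31] -> [45, 47, 31] -> 47
  [-19, 50, -3, -4, -34] -> [50, -3, -4, -34] -> 50
  [32, 24, 13] -> [24, 13] -> 24
  [49, 30, 18, 48] -> [30, 18, 48] -> 48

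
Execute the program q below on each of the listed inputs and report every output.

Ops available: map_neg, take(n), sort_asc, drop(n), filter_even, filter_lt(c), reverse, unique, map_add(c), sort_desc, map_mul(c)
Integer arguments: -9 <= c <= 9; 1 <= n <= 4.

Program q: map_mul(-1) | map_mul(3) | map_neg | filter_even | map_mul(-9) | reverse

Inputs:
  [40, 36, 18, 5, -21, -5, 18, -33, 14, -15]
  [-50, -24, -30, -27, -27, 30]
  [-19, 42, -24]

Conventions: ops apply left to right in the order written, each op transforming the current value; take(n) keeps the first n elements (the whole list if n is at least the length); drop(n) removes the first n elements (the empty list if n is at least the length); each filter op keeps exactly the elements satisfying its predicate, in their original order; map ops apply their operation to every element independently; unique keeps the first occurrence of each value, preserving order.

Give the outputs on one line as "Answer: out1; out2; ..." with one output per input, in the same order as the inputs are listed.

[-378, -486, -486, -972, -1080]; [-810, 810, 648, 1350]; [648, -1134]

Execution, op by op:
  [40, 36, 18, 5, -21, -5, 18, -33, 14, -15] -> [-40, -36, -18, -5, 21, 5, -18, 33, -14, 15] -> [-120, -108, -54, -15, 63, 15, -54, 99, -42, 45] -> [120, 108, 54, 15, -63, -15, 54, -99, 42, -45] -> [120, 108, 54, 54, 42] -> [-1080, -972, -486, -486, -378] -> [-378, -486, -486, -972, -1080]
  [-50, -24, -30, -27, -27, 30] -> [50, 24, 30, 27, 27, -30] -> [150, 72, 90, 81, 81, -90] -> [-150, -72, -90, -81, -81, 90] -> [-150, -72, -90, 90] -> [1350, 648, 810, -810] -> [-810, 810, 648, 1350]
  [-19, 42, -24] -> [19, -42, 24] -> [57, -126, 72] -> [-57, 126, -72] -> [126, -72] -> [-1134, 648] -> [648, -1134]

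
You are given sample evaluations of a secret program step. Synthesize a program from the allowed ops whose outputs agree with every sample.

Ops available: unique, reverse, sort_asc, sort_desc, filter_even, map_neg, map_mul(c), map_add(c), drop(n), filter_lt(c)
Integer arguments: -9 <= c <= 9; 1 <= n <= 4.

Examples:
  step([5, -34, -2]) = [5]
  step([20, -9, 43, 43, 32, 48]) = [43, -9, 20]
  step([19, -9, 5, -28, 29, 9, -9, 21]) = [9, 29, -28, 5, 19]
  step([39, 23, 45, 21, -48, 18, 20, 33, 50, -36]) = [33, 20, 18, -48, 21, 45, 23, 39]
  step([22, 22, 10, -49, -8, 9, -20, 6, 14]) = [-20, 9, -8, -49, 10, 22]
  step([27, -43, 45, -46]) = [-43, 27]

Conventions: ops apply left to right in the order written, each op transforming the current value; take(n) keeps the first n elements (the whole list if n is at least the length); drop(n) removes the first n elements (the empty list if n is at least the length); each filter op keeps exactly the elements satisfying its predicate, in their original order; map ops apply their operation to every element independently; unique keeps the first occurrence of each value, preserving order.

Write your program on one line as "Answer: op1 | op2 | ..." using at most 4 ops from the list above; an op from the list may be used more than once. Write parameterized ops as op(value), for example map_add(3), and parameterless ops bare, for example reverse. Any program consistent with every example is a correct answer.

reverse | unique | drop(2)

Check, running the answer program on each example:
  [5, -34, -2] -> [-2, -34, 5] -> [-2, -34, 5] -> [5]
  [20, -9, 43, 43, 32, 48] -> [48, 32, 43, 43, -9, 20] -> [48, 32, 43, -9, 20] -> [43, -9, 20]
  [19, -9, 5, -28, 29, 9, -9, 21] -> [21, -9, 9, 29, -28, 5, -9, 19] -> [21, -9, 9, 29, -28, 5, 19] -> [9, 29, -28, 5, 19]
  [39, 23, 45, 21, -48, 18, 20, 33, 50, -36] -> [-36, 50, 33, 20, 18, -48, 21, 45, 23, 39] -> [-36, 50, 33, 20, 18, -48, 21, 45, 23, 39] -> [33, 20, 18, -48, 21, 45, 23, 39]
  [22, 22, 10, -49, -8, 9, -20, 6, 14] -> [14, 6, -20, 9, -8, -49, 10, 22, 22] -> [14, 6, -20, 9, -8, -49, 10, 22] -> [-20, 9, -8, -49, 10, 22]
  [27, -43, 45, -46] -> [-46, 45, -43, 27] -> [-46, 45, -43, 27] -> [-43, 27]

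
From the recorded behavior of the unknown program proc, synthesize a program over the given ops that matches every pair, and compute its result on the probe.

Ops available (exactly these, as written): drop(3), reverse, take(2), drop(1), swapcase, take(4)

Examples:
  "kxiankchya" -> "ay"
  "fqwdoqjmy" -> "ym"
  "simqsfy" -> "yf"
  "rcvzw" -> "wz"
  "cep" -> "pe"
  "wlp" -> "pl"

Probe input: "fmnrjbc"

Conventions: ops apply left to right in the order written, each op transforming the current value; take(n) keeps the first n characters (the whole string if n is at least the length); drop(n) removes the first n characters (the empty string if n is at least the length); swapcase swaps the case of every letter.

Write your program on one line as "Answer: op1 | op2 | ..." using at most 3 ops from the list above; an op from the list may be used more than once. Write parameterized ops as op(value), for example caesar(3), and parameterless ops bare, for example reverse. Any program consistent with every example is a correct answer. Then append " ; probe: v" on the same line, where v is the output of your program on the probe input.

reverse | take(2) ; probe: "cb"

Check, running the answer program on each example:
  "kxiankchya" -> "ayhcknaixk" -> "ay"
  "fqwdoqjmy" -> "ymjqodwqf" -> "ym"
  "simqsfy" -> "yfsqmis" -> "yf"
  "rcvzw" -> "wzvcr" -> "wz"
  "cep" -> "pec" -> "pe"
  "wlp" -> "plw" -> "pl"
  probe: "fmnrjbc" -> "cbjrnmf" -> "cb"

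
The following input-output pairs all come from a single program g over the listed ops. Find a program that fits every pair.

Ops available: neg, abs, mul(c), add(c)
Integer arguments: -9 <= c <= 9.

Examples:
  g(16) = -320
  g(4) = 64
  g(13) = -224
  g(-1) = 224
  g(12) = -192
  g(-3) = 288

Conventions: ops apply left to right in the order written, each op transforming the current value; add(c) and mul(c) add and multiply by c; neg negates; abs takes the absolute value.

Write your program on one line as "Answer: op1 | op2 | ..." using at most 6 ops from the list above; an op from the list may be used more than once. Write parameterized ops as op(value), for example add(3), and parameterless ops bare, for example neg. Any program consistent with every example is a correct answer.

neg | add(6) | neg | mul(8) | mul(-4)

Check, running the answer program on each example:
  16 -> -16 -> -10 -> 10 -> 80 -> -320
  4 -> -4 -> 2 -> -2 -> -16 -> 64
  13 -> -13 -> -7 -> 7 -> 56 -> -224
  -1 -> 1 -> 7 -> -7 -> -56 -> 224
  12 -> -12 -> -6 -> 6 -> 48 -> -192
  -3 -> 3 -> 9 -> -9 -> -72 -> 288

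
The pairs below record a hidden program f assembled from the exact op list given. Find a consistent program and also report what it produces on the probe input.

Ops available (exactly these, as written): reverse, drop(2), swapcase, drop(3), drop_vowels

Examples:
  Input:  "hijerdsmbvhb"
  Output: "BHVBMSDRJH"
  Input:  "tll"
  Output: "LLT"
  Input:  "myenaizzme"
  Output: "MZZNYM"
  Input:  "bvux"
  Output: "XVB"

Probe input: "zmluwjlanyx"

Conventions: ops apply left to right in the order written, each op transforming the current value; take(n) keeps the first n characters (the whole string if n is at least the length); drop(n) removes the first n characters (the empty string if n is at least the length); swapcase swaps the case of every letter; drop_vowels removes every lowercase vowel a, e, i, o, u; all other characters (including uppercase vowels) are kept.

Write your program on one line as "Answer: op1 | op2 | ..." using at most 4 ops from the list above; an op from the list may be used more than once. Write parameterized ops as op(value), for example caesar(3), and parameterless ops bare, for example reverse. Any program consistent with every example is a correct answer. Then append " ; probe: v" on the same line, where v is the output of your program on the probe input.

reverse | drop_vowels | swapcase ; probe: "XYNLJWLMZ"

Check, running the answer program on each example:
  "hijerdsmbvhb" -> "bhvbmsdrejih" -> "bhvbmsdrjh" -> "BHVBMSDRJH"
  "tll" -> "llt" -> "llt" -> "LLT"
  "myenaizzme" -> "emzzianeym" -> "mzznym" -> "MZZNYM"
  "bvux" -> "xuvb" -> "xvb" -> "XVB"
  probe: "zmluwjlanyx" -> "xynaljwulmz" -> "xynljwlmz" -> "XYNLJWLMZ"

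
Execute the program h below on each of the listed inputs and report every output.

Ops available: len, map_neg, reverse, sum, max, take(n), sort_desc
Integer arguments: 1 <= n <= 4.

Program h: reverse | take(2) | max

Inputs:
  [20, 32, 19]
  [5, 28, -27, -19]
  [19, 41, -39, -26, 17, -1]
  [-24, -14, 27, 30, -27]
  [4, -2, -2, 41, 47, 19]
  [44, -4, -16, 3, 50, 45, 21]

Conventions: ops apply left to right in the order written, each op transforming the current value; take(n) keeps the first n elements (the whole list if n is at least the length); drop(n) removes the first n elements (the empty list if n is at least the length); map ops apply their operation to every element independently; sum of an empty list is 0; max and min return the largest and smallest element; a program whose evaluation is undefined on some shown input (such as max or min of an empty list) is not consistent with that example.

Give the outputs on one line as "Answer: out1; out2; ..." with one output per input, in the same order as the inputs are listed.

32; -19; 17; 30; 47; 45

Execution, op by op:
  [20, 32, 19] -> [19, 32, 20] -> [19, 32] -> 32
  [5, 28, -27, -19] -> [-19, -27, 28, 5] -> [-19, -27] -> -19
  [19, 41, -39, -26, 17, -1] -> [-1, 17, -26, -39, 41, 19] -> [-1, 17] -> 17
  [-24, -14, 27, 30, -27] -> [-27, 30, 27, -14, -24] -> [-27, 30] -> 30
  [4, -2, -2, 41, 47, 19] -> [19, 47, 41, -2, -2, 4] -> [19, 47] -> 47
  [44, -4, -16, 3, 50, 45, 21] -> [21, 45, 50, 3, -16, -4, 44] -> [21, 45] -> 45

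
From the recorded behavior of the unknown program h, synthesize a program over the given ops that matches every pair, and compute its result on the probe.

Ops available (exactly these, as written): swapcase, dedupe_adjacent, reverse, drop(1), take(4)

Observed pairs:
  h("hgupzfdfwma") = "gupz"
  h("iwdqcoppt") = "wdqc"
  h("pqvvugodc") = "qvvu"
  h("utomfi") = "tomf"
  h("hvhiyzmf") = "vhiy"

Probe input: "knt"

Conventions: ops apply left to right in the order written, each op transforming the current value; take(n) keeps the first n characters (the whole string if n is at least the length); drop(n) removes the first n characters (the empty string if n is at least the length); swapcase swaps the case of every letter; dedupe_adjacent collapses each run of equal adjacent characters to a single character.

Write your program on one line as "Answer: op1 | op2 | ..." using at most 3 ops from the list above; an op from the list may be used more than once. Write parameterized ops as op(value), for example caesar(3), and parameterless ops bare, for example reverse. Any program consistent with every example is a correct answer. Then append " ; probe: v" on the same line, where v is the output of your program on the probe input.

drop(1) | take(4) ; probe: "nt"

Check, running the answer program on each example:
  "hgupzfdfwma" -> "gupzfdfwma" -> "gupz"
  "iwdqcoppt" -> "wdqcoppt" -> "wdqc"
  "pqvvugodc" -> "qvvugodc" -> "qvvu"
  "utomfi" -> "tomfi" -> "tomf"
  "hvhiyzmf" -> "vhiyzmf" -> "vhiy"
  probe: "knt" -> "nt" -> "nt"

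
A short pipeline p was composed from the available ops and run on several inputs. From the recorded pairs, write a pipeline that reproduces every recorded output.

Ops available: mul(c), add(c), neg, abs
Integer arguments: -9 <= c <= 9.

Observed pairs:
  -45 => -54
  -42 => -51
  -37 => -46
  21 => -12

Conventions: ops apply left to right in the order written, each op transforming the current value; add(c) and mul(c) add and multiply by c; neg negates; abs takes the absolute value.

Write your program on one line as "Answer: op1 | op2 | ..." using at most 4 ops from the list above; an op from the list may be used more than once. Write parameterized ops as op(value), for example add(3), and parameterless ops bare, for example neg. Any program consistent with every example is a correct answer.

neg | add(9) | abs | neg

Check, running the answer program on each example:
  -45 -> 45 -> 54 -> 54 -> -54
  -42 -> 42 -> 51 -> 51 -> -51
  -37 -> 37 -> 46 -> 46 -> -46
  21 -> -21 -> -12 -> 12 -> -12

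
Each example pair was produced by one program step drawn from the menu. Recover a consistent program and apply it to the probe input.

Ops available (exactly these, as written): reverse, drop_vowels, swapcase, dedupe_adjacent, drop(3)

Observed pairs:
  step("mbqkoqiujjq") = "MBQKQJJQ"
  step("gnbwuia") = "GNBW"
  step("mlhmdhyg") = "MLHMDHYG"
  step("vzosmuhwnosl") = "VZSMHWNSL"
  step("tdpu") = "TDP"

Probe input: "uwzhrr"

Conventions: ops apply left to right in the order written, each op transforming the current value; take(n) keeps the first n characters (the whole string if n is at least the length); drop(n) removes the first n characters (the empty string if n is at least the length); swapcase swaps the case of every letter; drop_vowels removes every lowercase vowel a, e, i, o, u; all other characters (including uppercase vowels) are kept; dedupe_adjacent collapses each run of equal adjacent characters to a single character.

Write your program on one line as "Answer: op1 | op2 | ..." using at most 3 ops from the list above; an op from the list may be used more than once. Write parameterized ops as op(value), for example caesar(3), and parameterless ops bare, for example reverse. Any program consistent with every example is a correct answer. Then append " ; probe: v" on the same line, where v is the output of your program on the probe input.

drop_vowels | swapcase ; probe: "WZHRR"

Check, running the answer program on each example:
  "mbqkoqiujjq" -> "mbqkqjjq" -> "MBQKQJJQ"
  "gnbwuia" -> "gnbw" -> "GNBW"
  "mlhmdhyg" -> "mlhmdhyg" -> "MLHMDHYG"
  "vzosmuhwnosl" -> "vzsmhwnsl" -> "VZSMHWNSL"
  "tdpu" -> "tdp" -> "TDP"
  probe: "uwzhrr" -> "wzhrr" -> "WZHRR"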